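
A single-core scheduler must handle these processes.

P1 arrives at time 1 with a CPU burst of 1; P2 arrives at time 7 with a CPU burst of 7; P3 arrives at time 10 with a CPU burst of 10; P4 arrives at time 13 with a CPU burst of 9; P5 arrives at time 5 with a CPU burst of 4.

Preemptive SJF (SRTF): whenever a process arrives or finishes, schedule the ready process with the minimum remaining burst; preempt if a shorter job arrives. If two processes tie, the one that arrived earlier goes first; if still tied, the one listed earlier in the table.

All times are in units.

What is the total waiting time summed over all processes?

20

Schedule: | idle 0-1 | P1 1-2 | idle 2-5 | P5 5-9 | P2 9-16 | P4 16-25 | P3 25-35 |
Completion: P1=2  P2=16  P3=35  P4=25  P5=9
Waiting = turnaround − burst: P1=0, P2=2, P3=15, P4=3, P5=0
Total waiting = 0 + 2 + 15 + 3 + 0 = 20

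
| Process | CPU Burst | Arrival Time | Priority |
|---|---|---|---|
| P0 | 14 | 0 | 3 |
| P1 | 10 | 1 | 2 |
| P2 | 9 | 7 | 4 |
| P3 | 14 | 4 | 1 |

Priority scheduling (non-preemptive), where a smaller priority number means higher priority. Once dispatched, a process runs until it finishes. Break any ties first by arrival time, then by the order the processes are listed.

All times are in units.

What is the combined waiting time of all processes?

68

Timeline: | P0 0-14 | P3 14-28 | P1 28-38 | P2 38-47 |
Completion: P0=14  P1=38  P2=47  P3=28
Turnaround (C−A): P0=14  P1=37  P2=40  P3=24
Waiting = turnaround − burst: P0=0, P1=27, P2=31, P3=10
Total waiting = 0 + 27 + 31 + 10 = 68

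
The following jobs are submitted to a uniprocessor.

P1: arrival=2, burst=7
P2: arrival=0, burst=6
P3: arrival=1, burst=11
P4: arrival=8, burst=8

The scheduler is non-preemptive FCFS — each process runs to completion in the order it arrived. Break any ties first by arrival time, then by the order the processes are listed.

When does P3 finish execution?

17

Schedule: | P2 0-6 | P3 6-17 | P1 17-24 | P4 24-32 |
Completion: P1=24  P2=6  P3=17  P4=32
Turnaround (C−A): P1=22  P2=6  P3=16  P4=24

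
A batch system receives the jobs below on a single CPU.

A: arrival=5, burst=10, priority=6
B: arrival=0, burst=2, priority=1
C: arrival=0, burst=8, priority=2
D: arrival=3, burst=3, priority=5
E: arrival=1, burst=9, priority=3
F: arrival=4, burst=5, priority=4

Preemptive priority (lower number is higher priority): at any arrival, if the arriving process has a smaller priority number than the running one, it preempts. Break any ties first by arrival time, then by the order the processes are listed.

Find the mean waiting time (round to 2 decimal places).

11.50

Schedule: | B 0-2 | C 2-10 | E 10-19 | F 19-24 | D 24-27 | A 27-37 |
Completion: A=37  B=2  C=10  D=27  E=19  F=24
Turnaround (C−A): A=32  B=2  C=10  D=24  E=18  F=20
Waiting times: A=22, B=0, C=2, D=21, E=9, F=15
Average waiting = (22+0+2+21+9+15) / 6 = 69/6 = 11.50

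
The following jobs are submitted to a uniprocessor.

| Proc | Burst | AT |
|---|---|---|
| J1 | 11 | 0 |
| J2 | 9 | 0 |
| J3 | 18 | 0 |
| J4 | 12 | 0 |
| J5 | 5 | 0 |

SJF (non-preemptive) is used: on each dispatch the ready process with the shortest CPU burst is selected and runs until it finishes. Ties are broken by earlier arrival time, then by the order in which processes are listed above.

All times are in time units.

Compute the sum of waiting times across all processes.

81

Schedule: | J5 0-5 | J2 5-14 | J1 14-25 | J4 25-37 | J3 37-55 |
Completion: J1=25  J2=14  J3=55  J4=37  J5=5
Turnaround (C−A): J1=25  J2=14  J3=55  J4=37  J5=5
Waiting = turnaround − burst: J1=14, J2=5, J3=37, J4=25, J5=0
Total waiting = 14 + 5 + 37 + 25 + 0 = 81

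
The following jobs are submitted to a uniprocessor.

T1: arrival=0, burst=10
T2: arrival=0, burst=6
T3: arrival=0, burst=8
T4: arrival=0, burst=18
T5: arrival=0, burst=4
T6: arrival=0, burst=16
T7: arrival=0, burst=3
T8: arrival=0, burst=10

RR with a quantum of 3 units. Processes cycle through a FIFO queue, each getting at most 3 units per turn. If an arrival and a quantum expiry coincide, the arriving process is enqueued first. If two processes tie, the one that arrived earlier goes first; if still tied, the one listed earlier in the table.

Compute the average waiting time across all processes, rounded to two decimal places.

Timeline: | T1 0-3 | T2 3-6 | T3 6-9 | T4 9-12 | T5 12-15 | T6 15-18 | T7 18-21 | T8 21-24 | T1 24-27 | T2 27-30 | T3 30-33 | T4 33-36 | T5 36-37 | T6 37-40 | T8 40-43 | T1 43-46 | T3 46-48 | T4 48-51 | T6 51-54 | T8 54-57 | T1 57-58 | T4 58-61 | T6 61-64 | T8 64-65 | T4 65-68 | T6 68-71 | T4 71-74 | T6 74-75 |
Completion: T1=58  T2=30  T3=48  T4=74  T5=37  T6=75  T7=21  T8=65
Turnaround (C−A): T1=58  T2=30  T3=48  T4=74  T5=37  T6=75  T7=21  T8=65
Waiting times: T1=48, T2=24, T3=40, T4=56, T5=33, T6=59, T7=18, T8=55
Average waiting = (48+24+40+56+33+59+18+55) / 8 = 333/8 = 41.63

41.63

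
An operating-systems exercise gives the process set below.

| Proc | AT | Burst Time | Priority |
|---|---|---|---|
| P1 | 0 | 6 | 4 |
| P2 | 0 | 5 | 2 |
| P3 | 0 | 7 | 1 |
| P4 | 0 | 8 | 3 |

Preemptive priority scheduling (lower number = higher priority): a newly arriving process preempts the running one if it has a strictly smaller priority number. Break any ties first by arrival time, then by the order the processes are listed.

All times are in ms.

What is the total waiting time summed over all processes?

Timeline: | P3 0-7 | P2 7-12 | P4 12-20 | P1 20-26 |
Completion: P1=26  P2=12  P3=7  P4=20
Turnaround (C−A): P1=26  P2=12  P3=7  P4=20
Waiting = turnaround − burst: P1=20, P2=7, P3=0, P4=12
Total waiting = 20 + 7 + 0 + 12 = 39

39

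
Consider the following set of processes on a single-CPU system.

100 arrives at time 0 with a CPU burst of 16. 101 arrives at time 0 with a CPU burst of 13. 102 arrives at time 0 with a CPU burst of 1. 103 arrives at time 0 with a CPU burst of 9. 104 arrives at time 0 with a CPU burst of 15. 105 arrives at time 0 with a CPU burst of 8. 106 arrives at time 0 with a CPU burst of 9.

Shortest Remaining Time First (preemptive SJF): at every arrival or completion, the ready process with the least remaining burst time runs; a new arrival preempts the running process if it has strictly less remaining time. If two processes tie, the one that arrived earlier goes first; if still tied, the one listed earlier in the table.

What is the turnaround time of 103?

Schedule: | 102 0-1 | 105 1-9 | 103 9-18 | 106 18-27 | 101 27-40 | 104 40-55 | 100 55-71 |
Completion: 100=71  101=40  102=1  103=18  104=55  105=9  106=27
Turnaround (C−A): 100=71  101=40  102=1  103=18  104=55  105=9  106=27
Turnaround(103) = completion − arrival = 18 − 0 = 18

18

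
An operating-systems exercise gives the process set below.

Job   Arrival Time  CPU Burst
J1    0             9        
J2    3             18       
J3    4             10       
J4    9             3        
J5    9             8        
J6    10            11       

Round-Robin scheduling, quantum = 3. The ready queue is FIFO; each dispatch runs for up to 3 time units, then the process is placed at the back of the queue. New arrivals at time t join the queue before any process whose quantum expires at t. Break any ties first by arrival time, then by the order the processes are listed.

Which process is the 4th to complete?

J3

Gantt: | J1 0-3 | J2 3-6 | J1 6-9 | J3 9-12 | J2 12-15 | J4 15-18 | J5 18-21 | J1 21-24 | J6 24-27 | J3 27-30 | J2 30-33 | J5 33-36 | J6 36-39 | J3 39-42 | J2 42-45 | J5 45-47 | J6 47-50 | J3 50-51 | J2 51-54 | J6 54-56 | J2 56-59 |
Completion: J1=24  J2=59  J3=51  J4=18  J5=47  J6=56
Turnaround (C−A): J1=24  J2=56  J3=47  J4=9  J5=38  J6=46
Finish order: J4 → J1 → J5 → J3 → J6 → J2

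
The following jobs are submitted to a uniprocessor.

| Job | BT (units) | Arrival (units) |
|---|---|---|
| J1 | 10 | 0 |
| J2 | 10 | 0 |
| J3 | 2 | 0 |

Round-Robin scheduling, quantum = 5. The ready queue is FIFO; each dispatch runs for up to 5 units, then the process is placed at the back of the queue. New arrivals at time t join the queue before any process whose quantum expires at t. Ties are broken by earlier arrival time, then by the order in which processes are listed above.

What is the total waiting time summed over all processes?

29

Timeline: | J1 0-5 | J2 5-10 | J3 10-12 | J1 12-17 | J2 17-22 |
Completion: J1=17  J2=22  J3=12
Turnaround (C−A): J1=17  J2=22  J3=12
Waiting = turnaround − burst: J1=7, J2=12, J3=10
Total waiting = 7 + 12 + 10 = 29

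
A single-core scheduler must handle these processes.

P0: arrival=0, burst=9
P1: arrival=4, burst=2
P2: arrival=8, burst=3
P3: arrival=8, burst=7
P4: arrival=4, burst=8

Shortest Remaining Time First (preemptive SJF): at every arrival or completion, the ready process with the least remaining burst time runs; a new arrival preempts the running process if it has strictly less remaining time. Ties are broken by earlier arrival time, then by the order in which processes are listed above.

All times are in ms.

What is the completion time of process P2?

Timeline: | P0 0-4 | P1 4-6 | P0 6-11 | P2 11-14 | P3 14-21 | P4 21-29 |
Completion: P0=11  P1=6  P2=14  P3=21  P4=29
Turnaround (C−A): P0=11  P1=2  P2=6  P3=13  P4=25

14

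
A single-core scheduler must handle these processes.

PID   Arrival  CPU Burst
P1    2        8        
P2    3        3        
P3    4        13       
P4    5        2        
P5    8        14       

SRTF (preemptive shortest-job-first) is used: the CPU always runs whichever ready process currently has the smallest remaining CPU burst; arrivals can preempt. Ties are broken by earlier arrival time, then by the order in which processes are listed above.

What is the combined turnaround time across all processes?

77

Schedule: | idle 0-2 | P1 2-3 | P2 3-6 | P4 6-8 | P1 8-15 | P3 15-28 | P5 28-42 |
Completion: P1=15  P2=6  P3=28  P4=8  P5=42
Turnaround (C−A): P1=13  P2=3  P3=24  P4=3  P5=34
Turnaround = completion − arrival: P1=13, P2=3, P3=24, P4=3, P5=34
Total turnaround = 13 + 3 + 24 + 3 + 34 = 77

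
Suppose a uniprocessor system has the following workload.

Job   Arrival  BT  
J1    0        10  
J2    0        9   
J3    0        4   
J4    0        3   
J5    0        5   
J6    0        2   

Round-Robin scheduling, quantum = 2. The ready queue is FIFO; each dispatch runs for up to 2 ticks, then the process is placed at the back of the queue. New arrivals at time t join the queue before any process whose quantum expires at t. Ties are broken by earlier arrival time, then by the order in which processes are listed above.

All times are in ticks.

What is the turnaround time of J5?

Gantt: | J1 0-2 | J2 2-4 | J3 4-6 | J4 6-8 | J5 8-10 | J6 10-12 | J1 12-14 | J2 14-16 | J3 16-18 | J4 18-19 | J5 19-21 | J1 21-23 | J2 23-25 | J5 25-26 | J1 26-28 | J2 28-30 | J1 30-32 | J2 32-33 |
Completion: J1=32  J2=33  J3=18  J4=19  J5=26  J6=12
Turnaround(J5) = completion − arrival = 26 − 0 = 26

26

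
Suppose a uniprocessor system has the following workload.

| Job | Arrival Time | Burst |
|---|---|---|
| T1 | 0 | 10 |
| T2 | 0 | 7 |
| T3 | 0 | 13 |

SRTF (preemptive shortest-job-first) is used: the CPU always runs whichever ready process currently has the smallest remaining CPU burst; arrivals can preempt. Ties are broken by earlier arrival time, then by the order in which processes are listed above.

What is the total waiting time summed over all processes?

Timeline: | T2 0-7 | T1 7-17 | T3 17-30 |
Completion: T1=17  T2=7  T3=30
Turnaround (C−A): T1=17  T2=7  T3=30
Waiting = turnaround − burst: T1=7, T2=0, T3=17
Total waiting = 7 + 0 + 17 = 24

24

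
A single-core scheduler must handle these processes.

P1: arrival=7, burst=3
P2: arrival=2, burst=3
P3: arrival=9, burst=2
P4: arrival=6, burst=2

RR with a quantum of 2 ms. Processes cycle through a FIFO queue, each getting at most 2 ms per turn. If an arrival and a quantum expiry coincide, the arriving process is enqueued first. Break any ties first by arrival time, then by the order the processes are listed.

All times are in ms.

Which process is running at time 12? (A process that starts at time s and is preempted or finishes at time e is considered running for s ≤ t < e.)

Timeline: | idle 0-2 | P2 2-5 | idle 5-6 | P4 6-8 | P1 8-10 | P3 10-12 | P1 12-13 |
Completion: P1=13  P2=5  P3=12  P4=8
Turnaround (C−A): P1=6  P2=3  P3=3  P4=2

P1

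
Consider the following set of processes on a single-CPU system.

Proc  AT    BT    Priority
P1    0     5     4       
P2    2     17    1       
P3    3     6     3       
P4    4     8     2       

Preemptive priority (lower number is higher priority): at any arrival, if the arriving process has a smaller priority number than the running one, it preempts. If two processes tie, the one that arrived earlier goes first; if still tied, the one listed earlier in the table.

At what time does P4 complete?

27

Schedule: | P1 0-2 | P2 2-19 | P4 19-27 | P3 27-33 | P1 33-36 |
Completion: P1=36  P2=19  P3=33  P4=27
Turnaround (C−A): P1=36  P2=17  P3=30  P4=23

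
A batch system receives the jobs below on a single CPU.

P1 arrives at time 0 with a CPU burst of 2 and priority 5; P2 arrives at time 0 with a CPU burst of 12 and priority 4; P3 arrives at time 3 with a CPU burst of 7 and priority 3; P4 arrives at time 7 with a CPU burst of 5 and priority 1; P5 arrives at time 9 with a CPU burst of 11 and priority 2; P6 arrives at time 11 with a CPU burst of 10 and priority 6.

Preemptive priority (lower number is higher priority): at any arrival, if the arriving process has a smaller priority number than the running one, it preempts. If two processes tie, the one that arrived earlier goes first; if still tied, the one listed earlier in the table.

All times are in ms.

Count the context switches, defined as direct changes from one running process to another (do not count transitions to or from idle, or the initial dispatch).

7

Gantt: | P2 0-3 | P3 3-7 | P4 7-12 | P5 12-23 | P3 23-26 | P2 26-35 | P1 35-37 | P6 37-47 |
Completion: P1=37  P2=35  P3=26  P4=12  P5=23  P6=47
Turnaround (C−A): P1=37  P2=35  P3=23  P4=5  P5=14  P6=36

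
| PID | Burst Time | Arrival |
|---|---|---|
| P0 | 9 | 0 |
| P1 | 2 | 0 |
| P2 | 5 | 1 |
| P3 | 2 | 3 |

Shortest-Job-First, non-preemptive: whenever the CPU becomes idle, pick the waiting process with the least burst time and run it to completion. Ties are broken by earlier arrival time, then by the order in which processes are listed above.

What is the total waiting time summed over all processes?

14

Timeline: | P1 0-2 | P2 2-7 | P3 7-9 | P0 9-18 |
Completion: P0=18  P1=2  P2=7  P3=9
Turnaround (C−A): P0=18  P1=2  P2=6  P3=6
Waiting = turnaround − burst: P0=9, P1=0, P2=1, P3=4
Total waiting = 9 + 0 + 1 + 4 = 14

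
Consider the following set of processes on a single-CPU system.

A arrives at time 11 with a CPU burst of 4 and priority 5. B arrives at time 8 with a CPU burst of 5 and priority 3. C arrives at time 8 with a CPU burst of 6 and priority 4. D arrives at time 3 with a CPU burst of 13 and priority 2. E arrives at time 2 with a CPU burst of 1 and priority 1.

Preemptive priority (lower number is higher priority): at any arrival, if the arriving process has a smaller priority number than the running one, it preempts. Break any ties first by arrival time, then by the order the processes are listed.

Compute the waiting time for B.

Gantt: | idle 0-2 | E 2-3 | D 3-16 | B 16-21 | C 21-27 | A 27-31 |
Completion: A=31  B=21  C=27  D=16  E=3
Turnaround (C−A): A=20  B=13  C=19  D=13  E=1
Waiting(B) = turnaround − burst = 13 − 5 = 8

8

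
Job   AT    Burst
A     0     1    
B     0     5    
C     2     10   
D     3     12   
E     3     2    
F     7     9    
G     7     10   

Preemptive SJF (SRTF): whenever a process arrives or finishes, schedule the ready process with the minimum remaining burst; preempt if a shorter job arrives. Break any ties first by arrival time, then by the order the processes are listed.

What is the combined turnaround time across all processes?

122

Schedule: | A 0-1 | B 1-3 | E 3-5 | B 5-8 | F 8-17 | C 17-27 | G 27-37 | D 37-49 |
Completion: A=1  B=8  C=27  D=49  E=5  F=17  G=37
Turnaround = completion − arrival: A=1, B=8, C=25, D=46, E=2, F=10, G=30
Total turnaround = 1 + 8 + 25 + 46 + 2 + 10 + 30 = 122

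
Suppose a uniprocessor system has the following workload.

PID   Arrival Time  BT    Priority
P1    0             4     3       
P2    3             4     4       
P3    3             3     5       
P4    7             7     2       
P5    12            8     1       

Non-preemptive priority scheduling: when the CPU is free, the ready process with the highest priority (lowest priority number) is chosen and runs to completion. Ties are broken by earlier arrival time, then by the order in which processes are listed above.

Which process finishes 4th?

Gantt: | P1 0-4 | P2 4-8 | P4 8-15 | P5 15-23 | P3 23-26 |
Completion: P1=4  P2=8  P3=26  P4=15  P5=23
Turnaround (C−A): P1=4  P2=5  P3=23  P4=8  P5=11
Finish order: P1 → P2 → P4 → P5 → P3

P5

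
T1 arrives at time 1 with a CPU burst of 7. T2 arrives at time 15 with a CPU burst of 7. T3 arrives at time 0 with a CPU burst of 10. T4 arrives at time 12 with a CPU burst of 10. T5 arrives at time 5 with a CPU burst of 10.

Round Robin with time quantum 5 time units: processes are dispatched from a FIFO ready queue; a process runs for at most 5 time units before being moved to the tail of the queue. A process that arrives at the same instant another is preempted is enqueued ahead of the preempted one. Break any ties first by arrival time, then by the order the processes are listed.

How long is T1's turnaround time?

Schedule: | T3 0-5 | T1 5-10 | T5 10-15 | T3 15-20 | T1 20-22 | T4 22-27 | T2 27-32 | T5 32-37 | T4 37-42 | T2 42-44 |
Completion: T1=22  T2=44  T3=20  T4=42  T5=37
Turnaround(T1) = completion − arrival = 22 − 1 = 21

21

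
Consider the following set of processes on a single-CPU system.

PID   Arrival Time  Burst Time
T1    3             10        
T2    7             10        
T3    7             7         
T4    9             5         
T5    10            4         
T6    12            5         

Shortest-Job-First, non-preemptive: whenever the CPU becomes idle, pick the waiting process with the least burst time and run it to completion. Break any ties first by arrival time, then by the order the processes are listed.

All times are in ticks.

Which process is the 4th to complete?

Gantt: | idle 0-3 | T1 3-13 | T5 13-17 | T4 17-22 | T6 22-27 | T3 27-34 | T2 34-44 |
Completion: T1=13  T2=44  T3=34  T4=22  T5=17  T6=27
Turnaround (C−A): T1=10  T2=37  T3=27  T4=13  T5=7  T6=15
Finish order: T1 → T5 → T4 → T6 → T3 → T2

T6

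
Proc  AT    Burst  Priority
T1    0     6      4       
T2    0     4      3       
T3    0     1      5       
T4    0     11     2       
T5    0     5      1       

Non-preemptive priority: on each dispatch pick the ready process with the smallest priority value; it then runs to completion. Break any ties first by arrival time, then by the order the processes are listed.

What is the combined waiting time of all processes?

67

Timeline: | T5 0-5 | T4 5-16 | T2 16-20 | T1 20-26 | T3 26-27 |
Completion: T1=26  T2=20  T3=27  T4=16  T5=5
Waiting = turnaround − burst: T1=20, T2=16, T3=26, T4=5, T5=0
Total waiting = 20 + 16 + 26 + 5 + 0 = 67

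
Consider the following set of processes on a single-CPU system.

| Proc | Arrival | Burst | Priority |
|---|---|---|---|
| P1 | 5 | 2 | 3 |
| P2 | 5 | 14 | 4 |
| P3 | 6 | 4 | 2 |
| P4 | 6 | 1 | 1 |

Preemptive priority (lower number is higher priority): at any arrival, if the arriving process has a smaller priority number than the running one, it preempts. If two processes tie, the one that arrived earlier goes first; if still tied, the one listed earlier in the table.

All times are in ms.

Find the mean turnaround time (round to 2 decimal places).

Timeline: | idle 0-5 | P1 5-6 | P4 6-7 | P3 7-11 | P1 11-12 | P2 12-26 |
Completion: P1=12  P2=26  P3=11  P4=7
Turnaround times: P1=7, P2=21, P3=5, P4=1
Average turnaround = (7+21+5+1) / 4 = 34/4 = 8.50

8.50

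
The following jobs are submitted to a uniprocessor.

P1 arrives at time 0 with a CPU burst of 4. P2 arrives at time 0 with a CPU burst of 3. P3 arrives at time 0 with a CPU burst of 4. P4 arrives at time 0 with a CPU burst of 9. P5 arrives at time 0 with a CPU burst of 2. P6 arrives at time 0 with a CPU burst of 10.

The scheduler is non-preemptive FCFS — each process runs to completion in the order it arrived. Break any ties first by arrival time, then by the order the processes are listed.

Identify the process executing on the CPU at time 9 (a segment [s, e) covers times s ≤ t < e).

Gantt: | P1 0-4 | P2 4-7 | P3 7-11 | P4 11-20 | P5 20-22 | P6 22-32 |
Completion: P1=4  P2=7  P3=11  P4=20  P5=22  P6=32
Turnaround (C−A): P1=4  P2=7  P3=11  P4=20  P5=22  P6=32

P3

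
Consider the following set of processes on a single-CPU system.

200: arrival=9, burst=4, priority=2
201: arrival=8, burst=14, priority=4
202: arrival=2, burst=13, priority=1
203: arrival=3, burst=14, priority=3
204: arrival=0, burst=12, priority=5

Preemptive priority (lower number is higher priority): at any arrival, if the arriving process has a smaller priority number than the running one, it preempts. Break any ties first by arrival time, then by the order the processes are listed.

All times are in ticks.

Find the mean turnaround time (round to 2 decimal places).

29.80

Timeline: | 204 0-2 | 202 2-15 | 200 15-19 | 203 19-33 | 201 33-47 | 204 47-57 |
Completion: 200=19  201=47  202=15  203=33  204=57
Turnaround (C−A): 200=10  201=39  202=13  203=30  204=57
Turnaround times: 200=10, 201=39, 202=13, 203=30, 204=57
Average turnaround = (10+39+13+30+57) / 5 = 149/5 = 29.80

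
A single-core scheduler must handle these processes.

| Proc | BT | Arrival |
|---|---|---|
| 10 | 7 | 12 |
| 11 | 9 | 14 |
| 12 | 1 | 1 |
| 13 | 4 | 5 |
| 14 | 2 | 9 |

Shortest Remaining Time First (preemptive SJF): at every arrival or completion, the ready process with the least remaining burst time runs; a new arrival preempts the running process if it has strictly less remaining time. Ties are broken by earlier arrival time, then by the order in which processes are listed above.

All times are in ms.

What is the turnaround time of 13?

4

Gantt: | idle 0-1 | 12 1-2 | idle 2-5 | 13 5-9 | 14 9-11 | idle 11-12 | 10 12-19 | 11 19-28 |
Completion: 10=19  11=28  12=2  13=9  14=11
Turnaround (C−A): 10=7  11=14  12=1  13=4  14=2
Turnaround(13) = completion − arrival = 9 − 5 = 4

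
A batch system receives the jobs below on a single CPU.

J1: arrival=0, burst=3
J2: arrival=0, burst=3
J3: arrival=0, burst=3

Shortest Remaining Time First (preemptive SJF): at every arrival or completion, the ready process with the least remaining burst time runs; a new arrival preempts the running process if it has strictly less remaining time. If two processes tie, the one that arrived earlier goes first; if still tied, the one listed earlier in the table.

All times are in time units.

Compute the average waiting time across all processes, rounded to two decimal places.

3.00

Schedule: | J1 0-3 | J2 3-6 | J3 6-9 |
Completion: J1=3  J2=6  J3=9
Waiting times: J1=0, J2=3, J3=6
Average waiting = (0+3+6) / 3 = 9/3 = 3.00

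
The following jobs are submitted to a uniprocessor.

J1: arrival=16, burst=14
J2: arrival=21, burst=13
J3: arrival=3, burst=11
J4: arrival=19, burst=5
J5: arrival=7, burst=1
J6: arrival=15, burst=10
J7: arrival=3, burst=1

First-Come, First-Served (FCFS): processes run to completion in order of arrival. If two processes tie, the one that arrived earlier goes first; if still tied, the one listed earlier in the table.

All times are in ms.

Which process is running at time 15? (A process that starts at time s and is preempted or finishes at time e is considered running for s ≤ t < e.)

Schedule: | idle 0-3 | J3 3-14 | J7 14-15 | J5 15-16 | J6 16-26 | J1 26-40 | J4 40-45 | J2 45-58 |
Completion: J1=40  J2=58  J3=14  J4=45  J5=16  J6=26  J7=15
Turnaround (C−A): J1=24  J2=37  J3=11  J4=26  J5=9  J6=11  J7=12

J5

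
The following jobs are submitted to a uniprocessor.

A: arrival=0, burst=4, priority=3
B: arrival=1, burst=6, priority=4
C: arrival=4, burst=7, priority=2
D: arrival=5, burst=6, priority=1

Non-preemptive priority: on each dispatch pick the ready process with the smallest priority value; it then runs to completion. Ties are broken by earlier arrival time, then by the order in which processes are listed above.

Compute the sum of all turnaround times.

45

Schedule: | A 0-4 | C 4-11 | D 11-17 | B 17-23 |
Completion: A=4  B=23  C=11  D=17
Turnaround (C−A): A=4  B=22  C=7  D=12
Turnaround = completion − arrival: A=4, B=22, C=7, D=12
Total turnaround = 4 + 22 + 7 + 12 = 45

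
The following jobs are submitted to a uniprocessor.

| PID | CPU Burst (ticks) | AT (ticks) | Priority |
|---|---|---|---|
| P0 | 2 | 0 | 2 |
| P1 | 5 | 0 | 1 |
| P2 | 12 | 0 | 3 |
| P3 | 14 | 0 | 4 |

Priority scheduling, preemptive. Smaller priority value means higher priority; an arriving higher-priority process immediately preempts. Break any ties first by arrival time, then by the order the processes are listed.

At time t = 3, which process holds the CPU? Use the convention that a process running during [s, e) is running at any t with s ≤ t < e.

P1

Timeline: | P1 0-5 | P0 5-7 | P2 7-19 | P3 19-33 |
Completion: P0=7  P1=5  P2=19  P3=33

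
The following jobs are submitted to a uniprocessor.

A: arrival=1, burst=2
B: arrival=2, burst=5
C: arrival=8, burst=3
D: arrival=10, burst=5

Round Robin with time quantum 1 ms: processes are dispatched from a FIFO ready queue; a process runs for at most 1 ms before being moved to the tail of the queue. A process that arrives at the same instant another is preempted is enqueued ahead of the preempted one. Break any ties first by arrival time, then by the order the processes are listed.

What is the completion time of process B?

8

Timeline: | idle 0-1 | A 1-2 | B 2-3 | A 3-4 | B 4-8 | C 8-10 | D 10-11 | C 11-12 | D 12-16 |
Completion: A=4  B=8  C=12  D=16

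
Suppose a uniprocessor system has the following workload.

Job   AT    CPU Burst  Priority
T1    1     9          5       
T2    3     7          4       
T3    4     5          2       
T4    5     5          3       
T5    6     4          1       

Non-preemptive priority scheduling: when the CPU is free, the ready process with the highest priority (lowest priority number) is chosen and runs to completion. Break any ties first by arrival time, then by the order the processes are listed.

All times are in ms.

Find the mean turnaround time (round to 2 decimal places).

Schedule: | idle 0-1 | T1 1-10 | T5 10-14 | T3 14-19 | T4 19-24 | T2 24-31 |
Completion: T1=10  T2=31  T3=19  T4=24  T5=14
Turnaround (C−A): T1=9  T2=28  T3=15  T4=19  T5=8
Turnaround times: T1=9, T2=28, T3=15, T4=19, T5=8
Average turnaround = (9+28+15+19+8) / 5 = 79/5 = 15.80

15.80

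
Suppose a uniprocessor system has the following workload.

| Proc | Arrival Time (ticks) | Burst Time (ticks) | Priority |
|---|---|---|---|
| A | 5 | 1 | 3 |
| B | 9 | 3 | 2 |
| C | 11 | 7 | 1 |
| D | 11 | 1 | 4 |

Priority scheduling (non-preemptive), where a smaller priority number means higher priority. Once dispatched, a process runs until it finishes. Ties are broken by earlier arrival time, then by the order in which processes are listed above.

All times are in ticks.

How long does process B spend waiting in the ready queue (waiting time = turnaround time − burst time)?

Schedule: | idle 0-5 | A 5-6 | idle 6-9 | B 9-12 | C 12-19 | D 19-20 |
Completion: A=6  B=12  C=19  D=20
Turnaround (C−A): A=1  B=3  C=8  D=9
Waiting(B) = turnaround − burst = 3 − 3 = 0

0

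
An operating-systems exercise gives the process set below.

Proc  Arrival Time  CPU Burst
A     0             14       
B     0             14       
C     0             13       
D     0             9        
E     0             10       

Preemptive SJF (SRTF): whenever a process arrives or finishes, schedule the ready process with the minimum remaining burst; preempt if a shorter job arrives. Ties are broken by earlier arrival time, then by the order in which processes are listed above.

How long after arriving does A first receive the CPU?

Gantt: | D 0-9 | E 9-19 | C 19-32 | A 32-46 | B 46-60 |
Completion: A=46  B=60  C=32  D=9  E=19
Turnaround (C−A): A=46  B=60  C=32  D=9  E=19
Response(A) = first start − arrival = 32 − 0 = 32

32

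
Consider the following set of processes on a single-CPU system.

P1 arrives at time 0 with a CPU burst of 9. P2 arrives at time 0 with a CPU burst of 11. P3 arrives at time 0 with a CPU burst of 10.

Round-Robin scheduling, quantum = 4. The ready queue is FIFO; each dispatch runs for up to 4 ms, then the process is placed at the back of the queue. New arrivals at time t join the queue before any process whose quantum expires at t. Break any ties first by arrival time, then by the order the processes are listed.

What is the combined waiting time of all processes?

53

Gantt: | P1 0-4 | P2 4-8 | P3 8-12 | P1 12-16 | P2 16-20 | P3 20-24 | P1 24-25 | P2 25-28 | P3 28-30 |
Completion: P1=25  P2=28  P3=30
Waiting = turnaround − burst: P1=16, P2=17, P3=20
Total waiting = 16 + 17 + 20 = 53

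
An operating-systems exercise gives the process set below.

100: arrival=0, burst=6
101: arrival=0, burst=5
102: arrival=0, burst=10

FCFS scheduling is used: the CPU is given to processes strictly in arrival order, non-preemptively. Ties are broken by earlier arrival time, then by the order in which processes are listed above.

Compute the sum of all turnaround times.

Timeline: | 100 0-6 | 101 6-11 | 102 11-21 |
Completion: 100=6  101=11  102=21
Turnaround = completion − arrival: 100=6, 101=11, 102=21
Total turnaround = 6 + 11 + 21 = 38

38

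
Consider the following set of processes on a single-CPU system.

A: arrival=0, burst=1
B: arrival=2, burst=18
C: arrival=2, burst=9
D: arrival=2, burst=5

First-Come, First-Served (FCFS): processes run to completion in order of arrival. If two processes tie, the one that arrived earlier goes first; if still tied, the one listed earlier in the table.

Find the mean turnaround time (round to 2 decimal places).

Timeline: | A 0-1 | idle 1-2 | B 2-20 | C 20-29 | D 29-34 |
Completion: A=1  B=20  C=29  D=34
Turnaround times: A=1, B=18, C=27, D=32
Average turnaround = (1+18+27+32) / 4 = 78/4 = 19.50

19.50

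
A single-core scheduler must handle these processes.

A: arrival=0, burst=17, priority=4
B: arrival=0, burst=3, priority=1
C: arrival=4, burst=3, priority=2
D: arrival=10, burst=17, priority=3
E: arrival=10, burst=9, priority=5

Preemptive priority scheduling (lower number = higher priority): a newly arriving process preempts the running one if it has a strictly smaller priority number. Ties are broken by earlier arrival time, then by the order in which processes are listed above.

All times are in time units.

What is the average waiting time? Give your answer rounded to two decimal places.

10.60

Schedule: | B 0-3 | A 3-4 | C 4-7 | A 7-10 | D 10-27 | A 27-40 | E 40-49 |
Completion: A=40  B=3  C=7  D=27  E=49
Turnaround (C−A): A=40  B=3  C=3  D=17  E=39
Waiting times: A=23, B=0, C=0, D=0, E=30
Average waiting = (23+0+0+0+30) / 5 = 53/5 = 10.60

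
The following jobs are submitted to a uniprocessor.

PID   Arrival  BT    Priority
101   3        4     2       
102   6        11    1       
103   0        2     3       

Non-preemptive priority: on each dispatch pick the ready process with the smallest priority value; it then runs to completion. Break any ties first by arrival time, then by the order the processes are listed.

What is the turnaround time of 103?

2

Gantt: | 103 0-2 | idle 2-3 | 101 3-7 | 102 7-18 |
Completion: 101=7  102=18  103=2
Turnaround(103) = completion − arrival = 2 − 0 = 2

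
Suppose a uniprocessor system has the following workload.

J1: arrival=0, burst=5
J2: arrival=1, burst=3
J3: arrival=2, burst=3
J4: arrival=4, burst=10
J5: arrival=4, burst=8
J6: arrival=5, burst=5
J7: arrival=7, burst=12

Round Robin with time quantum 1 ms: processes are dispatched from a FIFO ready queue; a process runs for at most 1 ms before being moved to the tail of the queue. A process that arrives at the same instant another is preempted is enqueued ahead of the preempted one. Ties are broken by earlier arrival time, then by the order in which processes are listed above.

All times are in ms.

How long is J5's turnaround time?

35

Timeline: | J1 0-1 | J2 1-2 | J1 2-3 | J3 3-4 | J2 4-5 | J1 5-6 | J4 6-7 | J5 7-8 | J3 8-9 | J6 9-10 | J2 10-11 | J1 11-12 | J7 12-13 | J4 13-14 | J5 14-15 | J3 15-16 | J6 16-17 | J1 17-18 | J7 18-19 | J4 19-20 | J5 20-21 | J6 21-22 | J7 22-23 | J4 23-24 | J5 24-25 | J6 25-26 | J7 26-27 | J4 27-28 | J5 28-29 | J6 29-30 | J7 30-31 | J4 31-32 | J5 32-33 | J7 33-34 | J4 34-35 | J5 35-36 | J7 36-37 | J4 37-38 | J5 38-39 | J7 39-40 | J4 40-41 | J7 41-42 | J4 42-43 | J7 43-46 |
Completion: J1=18  J2=11  J3=16  J4=43  J5=39  J6=30  J7=46
Turnaround (C−A): J1=18  J2=10  J3=14  J4=39  J5=35  J6=25  J7=39
Turnaround(J5) = completion − arrival = 39 − 4 = 35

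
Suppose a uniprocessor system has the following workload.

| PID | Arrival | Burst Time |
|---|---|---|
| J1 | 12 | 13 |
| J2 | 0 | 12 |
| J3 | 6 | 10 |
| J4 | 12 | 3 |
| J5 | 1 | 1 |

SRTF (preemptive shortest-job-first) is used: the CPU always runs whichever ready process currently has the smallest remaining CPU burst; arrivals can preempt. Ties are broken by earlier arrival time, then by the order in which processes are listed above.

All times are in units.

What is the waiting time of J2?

Timeline: | J2 0-1 | J5 1-2 | J2 2-13 | J4 13-16 | J3 16-26 | J1 26-39 |
Completion: J1=39  J2=13  J3=26  J4=16  J5=2
Turnaround (C−A): J1=27  J2=13  J3=20  J4=4  J5=1
Waiting(J2) = turnaround − burst = 13 − 12 = 1

1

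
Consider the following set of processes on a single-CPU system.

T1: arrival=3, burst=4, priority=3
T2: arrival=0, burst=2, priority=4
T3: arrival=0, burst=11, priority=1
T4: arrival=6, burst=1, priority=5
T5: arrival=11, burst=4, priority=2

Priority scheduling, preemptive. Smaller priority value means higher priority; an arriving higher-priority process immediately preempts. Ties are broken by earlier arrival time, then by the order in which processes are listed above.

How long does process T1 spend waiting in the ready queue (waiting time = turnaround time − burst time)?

Schedule: | T3 0-11 | T5 11-15 | T1 15-19 | T2 19-21 | T4 21-22 |
Completion: T1=19  T2=21  T3=11  T4=22  T5=15
Waiting(T1) = turnaround − burst = 16 − 4 = 12

12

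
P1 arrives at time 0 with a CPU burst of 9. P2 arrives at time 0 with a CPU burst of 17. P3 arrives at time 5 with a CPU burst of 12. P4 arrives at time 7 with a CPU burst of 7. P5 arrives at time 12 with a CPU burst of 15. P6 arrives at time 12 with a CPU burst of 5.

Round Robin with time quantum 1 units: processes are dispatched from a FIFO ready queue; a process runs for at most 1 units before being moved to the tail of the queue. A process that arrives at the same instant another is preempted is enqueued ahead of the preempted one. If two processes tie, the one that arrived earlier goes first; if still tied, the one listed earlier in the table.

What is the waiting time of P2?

45

Schedule: | P1 0-1 | P2 1-2 | P1 2-3 | P2 3-4 | P1 4-5 | P2 5-6 | P3 6-7 | P1 7-8 | P2 8-9 | P4 9-10 | P3 10-11 | P1 11-12 | P2 12-13 | P4 13-14 | P3 14-15 | P5 15-16 | P6 16-17 | P1 17-18 | P2 18-19 | P4 19-20 | P3 20-21 | P5 21-22 | P6 22-23 | P1 23-24 | P2 24-25 | P4 25-26 | P3 26-27 | P5 27-28 | P6 28-29 | P1 29-30 | P2 30-31 | P4 31-32 | P3 32-33 | P5 33-34 | P6 34-35 | P1 35-36 | P2 36-37 | P4 37-38 | P3 38-39 | P5 39-40 | P6 40-41 | P2 41-42 | P4 42-43 | P3 43-44 | P5 44-45 | P2 45-46 | P3 46-47 | P5 47-48 | P2 48-49 | P3 49-50 | P5 50-51 | P2 51-52 | P3 52-53 | P5 53-54 | P2 54-55 | P3 55-56 | P5 56-57 | P2 57-58 | P5 58-59 | P2 59-60 | P5 60-61 | P2 61-62 | P5 62-65 |
Completion: P1=36  P2=62  P3=56  P4=43  P5=65  P6=41
Waiting(P2) = turnaround − burst = 62 − 17 = 45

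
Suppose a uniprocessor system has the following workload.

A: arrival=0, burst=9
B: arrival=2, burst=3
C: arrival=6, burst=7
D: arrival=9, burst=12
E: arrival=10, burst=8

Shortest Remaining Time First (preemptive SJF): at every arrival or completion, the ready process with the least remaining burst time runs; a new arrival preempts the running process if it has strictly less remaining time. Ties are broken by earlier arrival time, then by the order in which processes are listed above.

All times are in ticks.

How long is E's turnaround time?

17

Gantt: | A 0-2 | B 2-5 | A 5-12 | C 12-19 | E 19-27 | D 27-39 |
Completion: A=12  B=5  C=19  D=39  E=27
Turnaround(E) = completion − arrival = 27 − 10 = 17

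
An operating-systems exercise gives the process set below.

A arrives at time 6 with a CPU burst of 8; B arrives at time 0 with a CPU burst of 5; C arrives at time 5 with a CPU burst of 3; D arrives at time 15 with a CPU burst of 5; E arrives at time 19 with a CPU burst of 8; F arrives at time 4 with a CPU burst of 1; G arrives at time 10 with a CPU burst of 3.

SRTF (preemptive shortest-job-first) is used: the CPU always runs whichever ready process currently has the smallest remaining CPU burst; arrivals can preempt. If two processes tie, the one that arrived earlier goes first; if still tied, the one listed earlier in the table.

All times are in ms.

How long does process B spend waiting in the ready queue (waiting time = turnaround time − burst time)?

0

Timeline: | B 0-5 | F 5-6 | C 6-9 | A 9-10 | G 10-13 | A 13-20 | D 20-25 | E 25-33 |
Completion: A=20  B=5  C=9  D=25  E=33  F=6  G=13
Turnaround (C−A): A=14  B=5  C=4  D=10  E=14  F=2  G=3
Waiting(B) = turnaround − burst = 5 − 5 = 0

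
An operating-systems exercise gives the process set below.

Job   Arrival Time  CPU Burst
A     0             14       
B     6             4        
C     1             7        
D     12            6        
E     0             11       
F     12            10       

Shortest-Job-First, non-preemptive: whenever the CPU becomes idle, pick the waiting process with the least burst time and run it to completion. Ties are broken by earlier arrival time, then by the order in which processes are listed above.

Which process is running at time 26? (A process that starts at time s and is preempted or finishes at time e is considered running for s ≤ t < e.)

Timeline: | E 0-11 | B 11-15 | D 15-21 | C 21-28 | F 28-38 | A 38-52 |
Completion: A=52  B=15  C=28  D=21  E=11  F=38

C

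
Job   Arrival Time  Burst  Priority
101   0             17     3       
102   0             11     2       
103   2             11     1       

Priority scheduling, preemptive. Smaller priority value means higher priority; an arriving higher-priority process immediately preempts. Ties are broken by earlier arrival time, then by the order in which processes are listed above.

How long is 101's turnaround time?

Gantt: | 102 0-2 | 103 2-13 | 102 13-22 | 101 22-39 |
Completion: 101=39  102=22  103=13
Turnaround (C−A): 101=39  102=22  103=11
Turnaround(101) = completion − arrival = 39 − 0 = 39

39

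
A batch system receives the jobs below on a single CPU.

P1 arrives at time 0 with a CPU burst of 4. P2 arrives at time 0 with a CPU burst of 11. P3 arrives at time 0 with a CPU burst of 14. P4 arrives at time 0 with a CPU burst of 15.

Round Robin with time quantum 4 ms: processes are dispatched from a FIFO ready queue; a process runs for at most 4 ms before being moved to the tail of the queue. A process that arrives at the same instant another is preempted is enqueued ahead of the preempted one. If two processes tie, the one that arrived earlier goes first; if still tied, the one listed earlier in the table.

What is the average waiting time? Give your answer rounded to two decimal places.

Schedule: | P1 0-4 | P2 4-8 | P3 8-12 | P4 12-16 | P2 16-20 | P3 20-24 | P4 24-28 | P2 28-31 | P3 31-35 | P4 35-39 | P3 39-41 | P4 41-44 |
Completion: P1=4  P2=31  P3=41  P4=44
Waiting times: P1=0, P2=20, P3=27, P4=29
Average waiting = (0+20+27+29) / 4 = 76/4 = 19.00

19.00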